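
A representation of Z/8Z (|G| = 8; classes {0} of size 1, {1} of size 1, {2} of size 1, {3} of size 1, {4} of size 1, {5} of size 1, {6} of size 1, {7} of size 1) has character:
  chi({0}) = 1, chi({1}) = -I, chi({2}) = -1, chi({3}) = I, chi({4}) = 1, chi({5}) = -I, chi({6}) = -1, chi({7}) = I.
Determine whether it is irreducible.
Irreducible: <chi, chi> = 1.

Argument: <chi, chi> = (1/|G|) sum_C |C| * |chi(C)|^2 = (1/8)[1*|1|^2 + 1*|-I|^2 + 1*|-1|^2 + 1*|I|^2 + 1*|1|^2 + 1*|-I|^2 + 1*|-1|^2 + 1*|I|^2]
  = (1/8)[(1) + (1) + (1) + (1) + (1) + (1) + (1) + (1)] = 8/8 = 1.
(Exp terms are combined using exp(i*s)*conj(exp(i*t)) = exp(i*(s-t)), and sums of them are collapsed using the identity that for every m > 1 the m distinct m-th roots of unity sum to 0, e.g. 1 + exp(2*I*pi/3) + exp(-2*I*pi/3) = 0.)
A character is irreducible iff <chi, chi> = 1, so this representation is irreducible.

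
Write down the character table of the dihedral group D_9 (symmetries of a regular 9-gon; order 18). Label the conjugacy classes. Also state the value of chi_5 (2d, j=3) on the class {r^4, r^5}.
Conjugacy classes: {e} of size 1, {r^1, r^8} of size 2, {r^2, r^7} of size 2, {r^3, r^6} of size 2, {r^4, r^5} of size 2, {s, sr, ..., sr^8} of size 9.
Character table:
  irrep \ class              {e} (size 1)  {r^1, r^8} (size 2)  {r^2, r^7} (size 2)  {r^3, r^6} (size 2)  {r^4, r^5} (size 2)  {s, sr, ..., sr^8} (size 9)
  chi_1 (triv)               1             1                    1                    1                    1                    1                          
  chi_2 (sign: r->1, s->-1)  1             1                    1                    1                    1                    -1                         
  chi_3 (2d, j=1)            2             2*cos(2*pi/9)        2*cos(4*pi/9)        -1                   -2*cos(pi/9)         0                          
  chi_4 (2d, j=2)            2             2*cos(4*pi/9)        -2*cos(pi/9)         -1                   2*cos(2*pi/9)        0                          
  chi_5 (2d, j=3)            2             -1                   -1                   2                    -1                   0                          
  chi_6 (2d, j=4)            2             -2*cos(pi/9)         2*cos(2*pi/9)        -1                   2*cos(4*pi/9)        0                          

Spot check: chi_5 (2d, j=3) on {r^4, r^5} = -1.

Details: D_9 has order 2*9 = 18 with 6 conjugacy classes, hence 6 irreducibles. Sum of squared dims 1 + 1 + 4 + 4 + 4 + 4 = 18 = |G|. Linear characters come from the abelianisation; the 2-dimensional irreps have character r^k -> 2*cos(2*pi*j*k/9), reflections -> 0.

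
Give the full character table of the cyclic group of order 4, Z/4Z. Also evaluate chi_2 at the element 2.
Character table of Z/4Z (irreps indexed chi_0,...,chi_3 with chi_k(m) = zeta_4^(k*m), zeta_4 = exp(2*pi*i/4)):
  irrep \ class  {0} (size 1)  {1} (size 1)  {2} (size 1)  {3} (size 1)
  chi_0          1             1             1             1           
  chi_1          1             I             -1            -I          
  chi_2          1             -1            1             -1          
  chi_3          1             -I            -1            I           

Spot check: chi_2(2) = zeta_4^(2*2) = zeta_4^4 = 1.

Details: Z/4Z is abelian, so all 4 irreducible complex representations are 1-dimensional. They are given by chi_k(m) = zeta_4^(k*m) for k = 0,...,3. Row orthogonality: sum_m chi_k(m) conj(chi_l(m)) = 4 * [k = l].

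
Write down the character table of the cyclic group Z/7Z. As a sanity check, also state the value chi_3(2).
Character table of Z/7Z (irreps indexed chi_0,...,chi_6 with chi_k(m) = zeta_7^(k*m), zeta_7 = exp(2*pi*i/7)):
  irrep \ class  {0} (size 1)  {1} (size 1)    {2} (size 1)    {3} (size 1)    {4} (size 1)    {5} (size 1)    {6} (size 1)  
  chi_0          1             1               1               1               1               1               1             
  chi_1          1             exp(2*I*pi/7)   exp(4*I*pi/7)   exp(6*I*pi/7)   exp(-6*I*pi/7)  exp(-4*I*pi/7)  exp(-2*I*pi/7)
  chi_2          1             exp(4*I*pi/7)   exp(-6*I*pi/7)  exp(-2*I*pi/7)  exp(2*I*pi/7)   exp(6*I*pi/7)   exp(-4*I*pi/7)
  chi_3          1             exp(6*I*pi/7)   exp(-2*I*pi/7)  exp(4*I*pi/7)   exp(-4*I*pi/7)  exp(2*I*pi/7)   exp(-6*I*pi/7)
  chi_4          1             exp(-6*I*pi/7)  exp(2*I*pi/7)   exp(-4*I*pi/7)  exp(4*I*pi/7)   exp(-2*I*pi/7)  exp(6*I*pi/7) 
  chi_5          1             exp(-4*I*pi/7)  exp(6*I*pi/7)   exp(2*I*pi/7)   exp(-2*I*pi/7)  exp(-6*I*pi/7)  exp(4*I*pi/7) 
  chi_6          1             exp(-2*I*pi/7)  exp(-4*I*pi/7)  exp(-6*I*pi/7)  exp(6*I*pi/7)   exp(4*I*pi/7)   exp(2*I*pi/7) 

Spot check: chi_3(2) = zeta_7^(3*2) = zeta_7^6 = exp(-2*I*pi/7).

Derivation: Z/7Z is abelian, so all 7 irreducible complex representations are 1-dimensional. They are given by chi_k(m) = zeta_7^(k*m) for k = 0,...,6. Row orthogonality: sum_m chi_k(m) conj(chi_l(m)) = 7 * [k = l].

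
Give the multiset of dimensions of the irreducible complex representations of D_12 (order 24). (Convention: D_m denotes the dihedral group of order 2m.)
Dimensions: 1, 1, 1, 1, 2, 2, 2, 2, 2

Derivation: There are 9 irreducibles (= number of conjugacy classes). Their dimensions d_i satisfy sum d_i^2 = |G| = 24: 1 + 1 + 1 + 1 + 4 + 4 + 4 + 4 + 4 = 24.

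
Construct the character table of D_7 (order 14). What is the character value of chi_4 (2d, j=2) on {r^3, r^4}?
Conjugacy classes: {e} of size 1, {r^1, r^6} of size 2, {r^2, r^5} of size 2, {r^3, r^4} of size 2, {s, sr, ..., sr^6} of size 7.
Character table:
  irrep \ class              {e} (size 1)  {r^1, r^6} (size 2)  {r^2, r^5} (size 2)  {r^3, r^4} (size 2)  {s, sr, ..., sr^6} (size 7)
  chi_1 (triv)               1             1                    1                    1                    1                          
  chi_2 (sign: r->1, s->-1)  1             1                    1                    1                    -1                         
  chi_3 (2d, j=1)            2             2*cos(2*pi/7)        -2*cos(3*pi/7)       -2*cos(pi/7)         0                          
  chi_4 (2d, j=2)            2             -2*cos(3*pi/7)       -2*cos(pi/7)         2*cos(2*pi/7)        0                          
  chi_5 (2d, j=3)            2             -2*cos(pi/7)         2*cos(2*pi/7)        -2*cos(3*pi/7)       0                          

Spot check: chi_4 (2d, j=2) on {r^3, r^4} = 2*cos(2*pi/7).

Working: D_7 has order 2*7 = 14 with 5 conjugacy classes, hence 5 irreducibles. Sum of squared dims 1 + 1 + 4 + 4 + 4 = 14 = |G|. Linear characters come from the abelianisation; the 2-dimensional irreps have character r^k -> 2*cos(2*pi*j*k/7), reflections -> 0.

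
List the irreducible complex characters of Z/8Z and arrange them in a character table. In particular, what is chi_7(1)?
Character table of Z/8Z (irreps indexed chi_0,...,chi_7 with chi_k(m) = zeta_8^(k*m), zeta_8 = exp(2*pi*i/8)):
  irrep \ class  {0} (size 1)  {1} (size 1)    {2} (size 1)  {3} (size 1)    {4} (size 1)  {5} (size 1)    {6} (size 1)  {7} (size 1)  
  chi_0          1             1               1             1               1             1               1             1             
  chi_1          1             exp(I*pi/4)     I             exp(3*I*pi/4)   -1            exp(-3*I*pi/4)  -I            exp(-I*pi/4)  
  chi_2          1             I               -1            -I              1             I               -1            -I            
  chi_3          1             exp(3*I*pi/4)   -I            exp(I*pi/4)     -1            exp(-I*pi/4)    I             exp(-3*I*pi/4)
  chi_4          1             -1              1             -1              1             -1              1             -1            
  chi_5          1             exp(-3*I*pi/4)  I             exp(-I*pi/4)    -1            exp(I*pi/4)     -I            exp(3*I*pi/4) 
  chi_6          1             -I              -1            I               1             -I              -1            I             
  chi_7          1             exp(-I*pi/4)    -I            exp(-3*I*pi/4)  -1            exp(3*I*pi/4)   I             exp(I*pi/4)   

Spot check: chi_7(1) = zeta_8^(7*1) = zeta_8^7 = exp(-I*pi/4).

Reasoning: Z/8Z is abelian, so all 8 irreducible complex representations are 1-dimensional. They are given by chi_k(m) = zeta_8^(k*m) for k = 0,...,7. Row orthogonality: sum_m chi_k(m) conj(chi_l(m)) = 8 * [k = l].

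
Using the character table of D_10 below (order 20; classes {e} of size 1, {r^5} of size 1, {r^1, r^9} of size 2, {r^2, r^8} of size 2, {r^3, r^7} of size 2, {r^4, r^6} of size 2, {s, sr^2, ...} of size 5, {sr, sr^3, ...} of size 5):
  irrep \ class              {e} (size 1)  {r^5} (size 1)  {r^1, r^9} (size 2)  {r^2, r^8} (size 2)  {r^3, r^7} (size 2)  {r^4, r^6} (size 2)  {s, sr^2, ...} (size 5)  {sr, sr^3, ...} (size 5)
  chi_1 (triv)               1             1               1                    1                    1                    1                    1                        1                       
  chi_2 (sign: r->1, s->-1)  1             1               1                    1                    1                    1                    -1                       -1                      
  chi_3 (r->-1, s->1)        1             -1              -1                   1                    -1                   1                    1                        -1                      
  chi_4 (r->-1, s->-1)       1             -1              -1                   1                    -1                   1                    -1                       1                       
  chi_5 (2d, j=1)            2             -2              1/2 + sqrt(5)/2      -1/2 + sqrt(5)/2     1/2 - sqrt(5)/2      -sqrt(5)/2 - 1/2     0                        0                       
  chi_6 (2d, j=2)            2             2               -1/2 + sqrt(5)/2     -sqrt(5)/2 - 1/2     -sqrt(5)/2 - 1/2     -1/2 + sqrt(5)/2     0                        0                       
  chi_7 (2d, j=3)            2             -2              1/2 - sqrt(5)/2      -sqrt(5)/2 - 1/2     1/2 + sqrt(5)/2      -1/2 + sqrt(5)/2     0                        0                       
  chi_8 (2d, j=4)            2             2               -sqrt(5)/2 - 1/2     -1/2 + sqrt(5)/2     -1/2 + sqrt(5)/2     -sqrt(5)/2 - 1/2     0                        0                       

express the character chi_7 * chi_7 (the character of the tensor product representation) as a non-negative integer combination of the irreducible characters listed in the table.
chi_7 tensor chi_7 = chi_1 + chi_2 + chi_8 (all other irreducibles have multiplicity 0).

Solution. The character of a tensor product is the pointwise product (chi_7 * chi_7)(C) = chi_7(C) * chi_7(C):
  {e}: (2)*(2), {r^5}: (-2)*(-2), {r^1, r^9}: (1/2 - sqrt(5)/2)*(1/2 - sqrt(5)/2), {r^2, r^8}: (-sqrt(5)/2 - 1/2)*(-sqrt(5)/2 - 1/2), {r^3, r^7}: (1/2 + sqrt(5)/2)*(1/2 + sqrt(5)/2), {r^4, r^6}: (-1/2 + sqrt(5)/2)*(-1/2 + sqrt(5)/2), {s, sr^2, ...}: (0)*(0), {sr, sr^3, ...}: (0)*(0)
so (chi_7 * chi_7) takes values
  {e} -> 4, {r^5} -> 4, {r^1, r^9} -> 3/2 - sqrt(5)/2, {r^2, r^8} -> sqrt(5)/2 + 3/2, {r^3, r^7} -> sqrt(5)/2 + 3/2, {r^4, r^6} -> 3/2 - sqrt(5)/2, {s, sr^2, ...} -> 0, {sr, sr^3, ...} -> 0.
Now take the inner product of this character with each irreducible chi from the table, <chi_7*chi_7, chi> = (1/20) sum_C |C| (chi_7*chi_7)(C) conj(chi(C)):
  <chi_7*chi_7, chi_1> = (1/20)[1*(4)*conj(1) + 1*(4)*conj(1) + 2*(3/2 - sqrt(5)/2)*conj(1) + 2*(sqrt(5)/2 + 3/2)*conj(1) + 2*(sqrt(5)/2 + 3/2)*conj(1) + 2*(3/2 - sqrt(5)/2)*conj(1) + 5*(0)*conj(1) + 5*(0)*conj(1)]
      = (1/20)[(4) + (4) + (3 - sqrt(5)) + (sqrt(5) + 3) + (sqrt(5) + 3) + (3 - sqrt(5)) + (0) + (0)] = 20/20 = 1
  <chi_7*chi_7, chi_2> = (1/20)[1*(4)*conj(1) + 1*(4)*conj(1) + 2*(3/2 - sqrt(5)/2)*conj(1) + 2*(sqrt(5)/2 + 3/2)*conj(1) + 2*(sqrt(5)/2 + 3/2)*conj(1) + 2*(3/2 - sqrt(5)/2)*conj(1) + 5*(0)*conj(-1) + 5*(0)*conj(-1)]
      = (1/20)[(4) + (4) + (3 - sqrt(5)) + (sqrt(5) + 3) + (sqrt(5) + 3) + (3 - sqrt(5)) + (0) + (0)] = 20/20 = 1
  <chi_7*chi_7, chi_3> = (1/20)[1*(4)*conj(1) + 1*(4)*conj(-1) + 2*(3/2 - sqrt(5)/2)*conj(-1) + 2*(sqrt(5)/2 + 3/2)*conj(1) + 2*(sqrt(5)/2 + 3/2)*conj(-1) + 2*(3/2 - sqrt(5)/2)*conj(1) + 5*(0)*conj(1) + 5*(0)*conj(-1)]
      = (1/20)[(4) + (-4) + (-3 + sqrt(5)) + (sqrt(5) + 3) + (-3 - sqrt(5)) + (3 - sqrt(5)) + (0) + (0)] = 0/20 = 0
  <chi_7*chi_7, chi_4> = (1/20)[1*(4)*conj(1) + 1*(4)*conj(-1) + 2*(3/2 - sqrt(5)/2)*conj(-1) + 2*(sqrt(5)/2 + 3/2)*conj(1) + 2*(sqrt(5)/2 + 3/2)*conj(-1) + 2*(3/2 - sqrt(5)/2)*conj(1) + 5*(0)*conj(-1) + 5*(0)*conj(1)]
      = (1/20)[(4) + (-4) + (-3 + sqrt(5)) + (sqrt(5) + 3) + (-3 - sqrt(5)) + (3 - sqrt(5)) + (0) + (0)] = 0/20 = 0
  <chi_7*chi_7, chi_5> = (1/20)[1*(4)*conj(2) + 1*(4)*conj(-2) + 2*(3/2 - sqrt(5)/2)*conj(1/2 + sqrt(5)/2) + 2*(sqrt(5)/2 + 3/2)*conj(-1/2 + sqrt(5)/2) + 2*(sqrt(5)/2 + 3/2)*conj(1/2 - sqrt(5)/2) + 2*(3/2 - sqrt(5)/2)*conj(-sqrt(5)/2 - 1/2) + 5*(0)*conj(0) + 5*(0)*conj(0)]
      = (1/20)[(8) + (-8) + (-1 + sqrt(5)) + (1 + sqrt(5)) + (-sqrt(5) - 1) + (1 - sqrt(5)) + (0) + (0)] = 0/20 = 0
  <chi_7*chi_7, chi_6> = (1/20)[1*(4)*conj(2) + 1*(4)*conj(2) + 2*(3/2 - sqrt(5)/2)*conj(-1/2 + sqrt(5)/2) + 2*(sqrt(5)/2 + 3/2)*conj(-sqrt(5)/2 - 1/2) + 2*(sqrt(5)/2 + 3/2)*conj(-sqrt(5)/2 - 1/2) + 2*(3/2 - sqrt(5)/2)*conj(-1/2 + sqrt(5)/2) + 5*(0)*conj(0) + 5*(0)*conj(0)]
      = (1/20)[(8) + (8) + (-4 + 2*sqrt(5)) + (-2*sqrt(5) - 4) + (-2*sqrt(5) - 4) + (-4 + 2*sqrt(5)) + (0) + (0)] = 0/20 = 0
  <chi_7*chi_7, chi_7> = (1/20)[1*(4)*conj(2) + 1*(4)*conj(-2) + 2*(3/2 - sqrt(5)/2)*conj(1/2 - sqrt(5)/2) + 2*(sqrt(5)/2 + 3/2)*conj(-sqrt(5)/2 - 1/2) + 2*(sqrt(5)/2 + 3/2)*conj(1/2 + sqrt(5)/2) + 2*(3/2 - sqrt(5)/2)*conj(-1/2 + sqrt(5)/2) + 5*(0)*conj(0) + 5*(0)*conj(0)]
      = (1/20)[(8) + (-8) + (4 - 2*sqrt(5)) + (-2*sqrt(5) - 4) + (4 + 2*sqrt(5)) + (-4 + 2*sqrt(5)) + (0) + (0)] = 0/20 = 0
  <chi_7*chi_7, chi_8> = (1/20)[1*(4)*conj(2) + 1*(4)*conj(2) + 2*(3/2 - sqrt(5)/2)*conj(-sqrt(5)/2 - 1/2) + 2*(sqrt(5)/2 + 3/2)*conj(-1/2 + sqrt(5)/2) + 2*(sqrt(5)/2 + 3/2)*conj(-1/2 + sqrt(5)/2) + 2*(3/2 - sqrt(5)/2)*conj(-sqrt(5)/2 - 1/2) + 5*(0)*conj(0) + 5*(0)*conj(0)]
      = (1/20)[(8) + (8) + (1 - sqrt(5)) + (1 + sqrt(5)) + (1 + sqrt(5)) + (1 - sqrt(5)) + (0) + (0)] = 20/20 = 1
Hence the multiplicities are chi_1: 1, chi_2: 1, chi_8: 1. Dimension check: dim(chi_7)*dim(chi_7) = 2*2 = 4 and sum (mult * dim) = 1*1 + 1*1 + 1*2 = 4.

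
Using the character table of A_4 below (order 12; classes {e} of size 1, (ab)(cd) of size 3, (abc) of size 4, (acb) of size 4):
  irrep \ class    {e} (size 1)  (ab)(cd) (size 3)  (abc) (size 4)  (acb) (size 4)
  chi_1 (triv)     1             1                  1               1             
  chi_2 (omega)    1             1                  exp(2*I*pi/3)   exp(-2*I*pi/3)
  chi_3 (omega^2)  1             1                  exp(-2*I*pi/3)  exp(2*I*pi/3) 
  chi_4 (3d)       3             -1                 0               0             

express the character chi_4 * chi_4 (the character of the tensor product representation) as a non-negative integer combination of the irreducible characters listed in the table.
chi_4 tensor chi_4 = chi_1 + chi_2 + chi_3 + 2*chi_4 (all other irreducibles have multiplicity 0).

Why: The character of a tensor product is the pointwise product (chi_4 * chi_4)(C) = chi_4(C) * chi_4(C):
  {e}: (3)*(3), (ab)(cd): (-1)*(-1), (abc): (0)*(0), (acb): (0)*(0)
so (chi_4 * chi_4) takes values
  {e} -> 9, (ab)(cd) -> 1, (abc) -> 0, (acb) -> 0.
Now take the inner product of this character with each irreducible chi from the table, <chi_4*chi_4, chi> = (1/12) sum_C |C| (chi_4*chi_4)(C) conj(chi(C)):
  <chi_4*chi_4, chi_1> = (1/12)[1*(9)*conj(1) + 3*(1)*conj(1) + 4*(0)*conj(1) + 4*(0)*conj(1)]
      = (1/12)[(9) + (3) + (0) + (0)] = 12/12 = 1
  <chi_4*chi_4, chi_2> = (1/12)[1*(9)*conj(1) + 3*(1)*conj(1) + 4*(0)*conj(exp(2*I*pi/3)) + 4*(0)*conj(exp(-2*I*pi/3))]
      = (1/12)[(9) + (3) + (0) + (0)] = 12/12 = 1
  <chi_4*chi_4, chi_3> = (1/12)[1*(9)*conj(1) + 3*(1)*conj(1) + 4*(0)*conj(exp(-2*I*pi/3)) + 4*(0)*conj(exp(2*I*pi/3))]
      = (1/12)[(9) + (3) + (0) + (0)] = 12/12 = 1
  <chi_4*chi_4, chi_4> = (1/12)[1*(9)*conj(3) + 3*(1)*conj(-1) + 4*(0)*conj(0) + 4*(0)*conj(0)]
      = (1/12)[(27) + (-3) + (0) + (0)] = 24/12 = 2
(Exp terms are combined using exp(i*s)*conj(exp(i*t)) = exp(i*(s-t)), and sums of them are collapsed using the identity that for every m > 1 the m distinct m-th roots of unity sum to 0, e.g. 1 + exp(2*I*pi/3) + exp(-2*I*pi/3) = 0.)
Hence the multiplicities are chi_1: 1, chi_2: 1, chi_3: 1, chi_4: 2. Dimension check: dim(chi_4)*dim(chi_4) = 3*3 = 9 and sum (mult * dim) = 1*1 + 1*1 + 1*1 + 2*3 = 9.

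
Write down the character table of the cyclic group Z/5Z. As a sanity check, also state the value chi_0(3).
Character table of Z/5Z (irreps indexed chi_0,...,chi_4 with chi_k(m) = zeta_5^(k*m), zeta_5 = exp(2*pi*i/5)):
  irrep \ class  {0} (size 1)  {1} (size 1)    {2} (size 1)    {3} (size 1)    {4} (size 1)  
  chi_0          1             1               1               1               1             
  chi_1          1             exp(2*I*pi/5)   exp(4*I*pi/5)   exp(-4*I*pi/5)  exp(-2*I*pi/5)
  chi_2          1             exp(4*I*pi/5)   exp(-2*I*pi/5)  exp(2*I*pi/5)   exp(-4*I*pi/5)
  chi_3          1             exp(-4*I*pi/5)  exp(2*I*pi/5)   exp(-2*I*pi/5)  exp(4*I*pi/5) 
  chi_4          1             exp(-2*I*pi/5)  exp(-4*I*pi/5)  exp(4*I*pi/5)   exp(2*I*pi/5) 

Spot check: chi_0(3) = zeta_5^(0*3) = zeta_5^0 = 1.

Justification: Z/5Z is abelian, so all 5 irreducible complex representations are 1-dimensional. They are given by chi_k(m) = zeta_5^(k*m) for k = 0,...,4. Row orthogonality: sum_m chi_k(m) conj(chi_l(m)) = 5 * [k = l].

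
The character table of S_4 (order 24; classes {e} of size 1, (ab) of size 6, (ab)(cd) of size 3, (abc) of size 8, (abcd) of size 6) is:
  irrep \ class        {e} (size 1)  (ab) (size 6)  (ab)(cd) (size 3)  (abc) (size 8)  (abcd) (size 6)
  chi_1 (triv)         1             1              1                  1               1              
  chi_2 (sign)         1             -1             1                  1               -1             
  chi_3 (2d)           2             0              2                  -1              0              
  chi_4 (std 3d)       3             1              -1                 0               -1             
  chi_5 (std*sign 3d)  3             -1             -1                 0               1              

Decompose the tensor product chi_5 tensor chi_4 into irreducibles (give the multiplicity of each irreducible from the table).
chi_5 tensor chi_4 = chi_2 + chi_3 + chi_4 + chi_5 (all other irreducibles have multiplicity 0).

Proof sketch: The character of a tensor product is the pointwise product (chi_5 * chi_4)(C) = chi_5(C) * chi_4(C):
  {e}: (3)*(3), (ab): (-1)*(1), (ab)(cd): (-1)*(-1), (abc): (0)*(0), (abcd): (1)*(-1)
so (chi_5 * chi_4) takes values
  {e} -> 9, (ab) -> -1, (ab)(cd) -> 1, (abc) -> 0, (abcd) -> -1.
Now take the inner product of this character with each irreducible chi from the table, <chi_5*chi_4, chi> = (1/24) sum_C |C| (chi_5*chi_4)(C) conj(chi(C)):
  <chi_5*chi_4, chi_1> = (1/24)[1*(9)*conj(1) + 6*(-1)*conj(1) + 3*(1)*conj(1) + 8*(0)*conj(1) + 6*(-1)*conj(1)]
      = (1/24)[(9) + (-6) + (3) + (0) + (-6)] = 0/24 = 0
  <chi_5*chi_4, chi_2> = (1/24)[1*(9)*conj(1) + 6*(-1)*conj(-1) + 3*(1)*conj(1) + 8*(0)*conj(1) + 6*(-1)*conj(-1)]
      = (1/24)[(9) + (6) + (3) + (0) + (6)] = 24/24 = 1
  <chi_5*chi_4, chi_3> = (1/24)[1*(9)*conj(2) + 6*(-1)*conj(0) + 3*(1)*conj(2) + 8*(0)*conj(-1) + 6*(-1)*conj(0)]
      = (1/24)[(18) + (0) + (6) + (0) + (0)] = 24/24 = 1
  <chi_5*chi_4, chi_4> = (1/24)[1*(9)*conj(3) + 6*(-1)*conj(1) + 3*(1)*conj(-1) + 8*(0)*conj(0) + 6*(-1)*conj(-1)]
      = (1/24)[(27) + (-6) + (-3) + (0) + (6)] = 24/24 = 1
  <chi_5*chi_4, chi_5> = (1/24)[1*(9)*conj(3) + 6*(-1)*conj(-1) + 3*(1)*conj(-1) + 8*(0)*conj(0) + 6*(-1)*conj(1)]
      = (1/24)[(27) + (6) + (-3) + (0) + (-6)] = 24/24 = 1
Hence the multiplicities are chi_2: 1, chi_3: 1, chi_4: 1, chi_5: 1. Dimension check: dim(chi_5)*dim(chi_4) = 3*3 = 9 and sum (mult * dim) = 1*1 + 1*2 + 1*3 + 1*3 = 9.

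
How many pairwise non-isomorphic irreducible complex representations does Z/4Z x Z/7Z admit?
28

Solution. The number of irreducible complex representations of a finite group equals its number of conjugacy classes. Z/4Z x Z/7Z is abelian of order 28, so every element is its own conjugacy class: 28 classes, so Z/4Z x Z/7Z (order 28) has exactly 28 irreducible complex representations.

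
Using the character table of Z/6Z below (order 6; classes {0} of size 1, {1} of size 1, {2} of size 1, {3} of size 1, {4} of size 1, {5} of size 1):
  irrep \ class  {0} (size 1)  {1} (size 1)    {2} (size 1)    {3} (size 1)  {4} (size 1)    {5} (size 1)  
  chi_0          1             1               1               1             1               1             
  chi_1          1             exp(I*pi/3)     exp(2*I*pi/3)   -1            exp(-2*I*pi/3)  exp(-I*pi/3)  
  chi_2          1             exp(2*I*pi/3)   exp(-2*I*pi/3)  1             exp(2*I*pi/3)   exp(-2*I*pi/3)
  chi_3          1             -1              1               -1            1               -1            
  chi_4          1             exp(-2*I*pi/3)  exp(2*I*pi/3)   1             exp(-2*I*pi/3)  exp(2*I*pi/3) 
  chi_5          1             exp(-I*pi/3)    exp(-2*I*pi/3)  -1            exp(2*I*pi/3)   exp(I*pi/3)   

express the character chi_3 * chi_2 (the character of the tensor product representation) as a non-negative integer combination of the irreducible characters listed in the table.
chi_3 tensor chi_2 = chi_5 (all other irreducibles have multiplicity 0).

Why: The character of a tensor product is the pointwise product (chi_3 * chi_2)(C) = chi_3(C) * chi_2(C):
  {0}: (1)*(1), {1}: (-1)*(exp(2*I*pi/3)), {2}: (1)*(exp(-2*I*pi/3)), {3}: (-1)*(1), {4}: (1)*(exp(2*I*pi/3)), {5}: (-1)*(exp(-2*I*pi/3))
so (chi_3 * chi_2) takes values
  {0} -> 1, {1} -> -exp(2*I*pi/3), {2} -> exp(-2*I*pi/3), {3} -> -1, {4} -> exp(2*I*pi/3), {5} -> -exp(-2*I*pi/3).
Now take the inner product of this character with each irreducible chi from the table, <chi_3*chi_2, chi> = (1/6) sum_C |C| (chi_3*chi_2)(C) conj(chi(C)):
  <chi_3*chi_2, chi_0> = (1/6)[1*(1)*conj(1) + 1*(-exp(2*I*pi/3))*conj(1) + 1*(exp(-2*I*pi/3))*conj(1) + 1*(-1)*conj(1) + 1*(exp(2*I*pi/3))*conj(1) + 1*(-exp(-2*I*pi/3))*conj(1)]
      = (1/6)[(1) + (-exp(2*I*pi/3)) + (exp(-2*I*pi/3)) + (-1) + (exp(2*I*pi/3)) + (-exp(-2*I*pi/3))] = 0/6 = 0
  <chi_3*chi_2, chi_1> = (1/6)[1*(1)*conj(1) + 1*(-exp(2*I*pi/3))*conj(exp(I*pi/3)) + 1*(exp(-2*I*pi/3))*conj(exp(2*I*pi/3)) + 1*(-1)*conj(-1) + 1*(exp(2*I*pi/3))*conj(exp(-2*I*pi/3)) + 1*(-exp(-2*I*pi/3))*conj(exp(-I*pi/3))]
      = (1/6)[(1) + (-exp(I*pi/3)) + (exp(2*I*pi/3)) + (1) + (exp(-2*I*pi/3)) + (-exp(-I*pi/3))] = 0/6 = 0
  <chi_3*chi_2, chi_2> = (1/6)[1*(1)*conj(1) + 1*(-exp(2*I*pi/3))*conj(exp(2*I*pi/3)) + 1*(exp(-2*I*pi/3))*conj(exp(-2*I*pi/3)) + 1*(-1)*conj(1) + 1*(exp(2*I*pi/3))*conj(exp(2*I*pi/3)) + 1*(-exp(-2*I*pi/3))*conj(exp(-2*I*pi/3))]
      = (1/6)[(1) + (-1) + (1) + (-1) + (1) + (-1)] = 0/6 = 0
  <chi_3*chi_2, chi_3> = (1/6)[1*(1)*conj(1) + 1*(-exp(2*I*pi/3))*conj(-1) + 1*(exp(-2*I*pi/3))*conj(1) + 1*(-1)*conj(-1) + 1*(exp(2*I*pi/3))*conj(1) + 1*(-exp(-2*I*pi/3))*conj(-1)]
      = (1/6)[(1) + (exp(2*I*pi/3)) + (exp(-2*I*pi/3)) + (1) + (exp(2*I*pi/3)) + (exp(-2*I*pi/3))] = 0/6 = 0
  <chi_3*chi_2, chi_4> = (1/6)[1*(1)*conj(1) + 1*(-exp(2*I*pi/3))*conj(exp(-2*I*pi/3)) + 1*(exp(-2*I*pi/3))*conj(exp(2*I*pi/3)) + 1*(-1)*conj(1) + 1*(exp(2*I*pi/3))*conj(exp(-2*I*pi/3)) + 1*(-exp(-2*I*pi/3))*conj(exp(2*I*pi/3))]
      = (1/6)[(1) + (-exp(-2*I*pi/3)) + (exp(2*I*pi/3)) + (-1) + (exp(-2*I*pi/3)) + (-exp(2*I*pi/3))] = 0/6 = 0
  <chi_3*chi_2, chi_5> = (1/6)[1*(1)*conj(1) + 1*(-exp(2*I*pi/3))*conj(exp(-I*pi/3)) + 1*(exp(-2*I*pi/3))*conj(exp(-2*I*pi/3)) + 1*(-1)*conj(-1) + 1*(exp(2*I*pi/3))*conj(exp(2*I*pi/3)) + 1*(-exp(-2*I*pi/3))*conj(exp(I*pi/3))]
      = (1/6)[(1) + (1) + (1) + (1) + (1) + (1)] = 6/6 = 1
(Exp terms are combined using exp(i*s)*conj(exp(i*t)) = exp(i*(s-t)), and sums of them are collapsed using the identity that for every m > 1 the m distinct m-th roots of unity sum to 0, e.g. 1 + exp(2*I*pi/3) + exp(-2*I*pi/3) = 0.)
Hence the multiplicities are chi_5: 1. Dimension check: dim(chi_3)*dim(chi_2) = 1*1 = 1 and sum (mult * dim) = 1*1 = 1.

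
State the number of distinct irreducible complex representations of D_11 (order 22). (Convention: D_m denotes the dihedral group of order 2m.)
7

Why: The number of irreducible complex representations of a finite group equals its number of conjugacy classes. D_11 has 7 conjugacy classes ((n+3)/2 for n odd), so D_11 (order 22) has exactly 7 irreducible complex representations.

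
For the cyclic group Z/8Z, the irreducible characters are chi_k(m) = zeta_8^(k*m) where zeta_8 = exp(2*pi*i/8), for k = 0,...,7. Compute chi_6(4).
chi_6(4) = zeta_8^24 = 1

Solution. chi_6(4) = zeta_8^(6*4) = zeta_8^24. Since zeta_8^8 = 1, this equals zeta_8^0 = exp(2*pi*i*0/8) = 1.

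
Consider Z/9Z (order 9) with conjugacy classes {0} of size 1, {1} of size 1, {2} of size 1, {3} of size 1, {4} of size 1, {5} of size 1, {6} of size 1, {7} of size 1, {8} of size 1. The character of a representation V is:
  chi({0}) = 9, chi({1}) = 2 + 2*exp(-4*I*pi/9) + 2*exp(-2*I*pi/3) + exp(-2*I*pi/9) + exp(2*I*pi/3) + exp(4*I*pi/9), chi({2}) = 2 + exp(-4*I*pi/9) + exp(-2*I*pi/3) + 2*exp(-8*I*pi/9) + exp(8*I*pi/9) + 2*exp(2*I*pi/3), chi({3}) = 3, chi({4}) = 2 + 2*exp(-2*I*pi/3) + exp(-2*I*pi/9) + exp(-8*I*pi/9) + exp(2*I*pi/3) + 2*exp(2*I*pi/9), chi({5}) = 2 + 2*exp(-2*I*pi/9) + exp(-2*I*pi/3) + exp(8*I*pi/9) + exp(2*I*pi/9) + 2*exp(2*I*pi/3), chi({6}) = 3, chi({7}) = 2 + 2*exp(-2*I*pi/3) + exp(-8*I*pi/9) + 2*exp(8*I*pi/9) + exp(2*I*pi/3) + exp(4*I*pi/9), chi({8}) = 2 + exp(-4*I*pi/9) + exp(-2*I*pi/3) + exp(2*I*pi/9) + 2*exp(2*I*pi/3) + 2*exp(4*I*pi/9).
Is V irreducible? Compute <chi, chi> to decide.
Not irreducible (reducible): <chi, chi> = 15 > 1.

Justification: <chi, chi> = (1/|G|) sum_C |C| * |chi(C)|^2 = (1/9)[1*|9|^2 + 1*|2 + 2*exp(-4*I*pi/9) + 2*exp(-2*I*pi/3) + exp(-2*I*pi/9) + exp(2*I*pi/3) + exp(4*I*pi/9)|^2 + 1*|2 + exp(-4*I*pi/9) + exp(-2*I*pi/3) + 2*exp(-8*I*pi/9) + exp(8*I*pi/9) + 2*exp(2*I*pi/3)|^2 + 1*|3|^2 + 1*|2 + 2*exp(-2*I*pi/3) + exp(-2*I*pi/9) + exp(-8*I*pi/9) + exp(2*I*pi/3) + 2*exp(2*I*pi/9)|^2 + 1*|2 + 2*exp(-2*I*pi/9) + exp(-2*I*pi/3) + exp(8*I*pi/9) + exp(2*I*pi/9) + 2*exp(2*I*pi/3)|^2 + 1*|3|^2 + 1*|2 + 2*exp(-2*I*pi/3) + exp(-8*I*pi/9) + 2*exp(8*I*pi/9) + exp(2*I*pi/3) + exp(4*I*pi/9)|^2 + 1*|2 + exp(-4*I*pi/9) + exp(-2*I*pi/3) + exp(2*I*pi/9) + 2*exp(2*I*pi/3) + 2*exp(4*I*pi/9)|^2]
  = (1/9)[(81) + (15 + 8*exp(-4*I*pi/9) + 9*exp(-2*I*pi/3) + 9*exp(-2*I*pi/9) + 7*exp(-8*I*pi/9) + 7*exp(8*I*pi/9) + 9*exp(2*I*pi/9) + 9*exp(2*I*pi/3) + 8*exp(4*I*pi/9)) + (15 + 9*exp(-4*I*pi/9) + 9*exp(-2*I*pi/3) + 7*exp(-2*I*pi/9) + 8*exp(-8*I*pi/9) + 8*exp(8*I*pi/9) + 7*exp(2*I*pi/9) + 9*exp(2*I*pi/3) + 9*exp(4*I*pi/9)) + (9) + (15 + 9*exp(-2*I*pi/3) + 7*exp(-4*I*pi/9) + 8*exp(-2*I*pi/9) + 9*exp(-8*I*pi/9) + 9*exp(8*I*pi/9) + 8*exp(2*I*pi/9) + 7*exp(4*I*pi/9) + 9*exp(2*I*pi/3)) + (15 + 9*exp(-2*I*pi/3) + 7*exp(-4*I*pi/9) + 8*exp(-2*I*pi/9) + 9*exp(-8*I*pi/9) + 9*exp(8*I*pi/9) + 8*exp(2*I*pi/9) + 7*exp(4*I*pi/9) + 9*exp(2*I*pi/3)) + (9) + (15 + 9*exp(-4*I*pi/9) + 9*exp(-2*I*pi/3) + 7*exp(-2*I*pi/9) + 8*exp(-8*I*pi/9) + 8*exp(8*I*pi/9) + 7*exp(2*I*pi/9) + 9*exp(2*I*pi/3) + 9*exp(4*I*pi/9)) + (15 + 8*exp(-4*I*pi/9) + 9*exp(-2*I*pi/3) + 9*exp(-2*I*pi/9) + 7*exp(-8*I*pi/9) + 7*exp(8*I*pi/9) + 9*exp(2*I*pi/9) + 9*exp(2*I*pi/3) + 8*exp(4*I*pi/9))] = 135/9 = 15.
(Exp terms are combined using exp(i*s)*conj(exp(i*t)) = exp(i*(s-t)), and sums of them are collapsed using the identity that for every m > 1 the m distinct m-th roots of unity sum to 0, e.g. 1 + exp(2*I*pi/3) + exp(-2*I*pi/3) = 0.)
A character is irreducible iff <chi, chi> = 1, so this representation is reducible.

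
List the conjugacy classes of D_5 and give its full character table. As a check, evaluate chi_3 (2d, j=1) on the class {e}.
Conjugacy classes: {e} of size 1, {r^1, r^4} of size 2, {r^2, r^3} of size 2, {s, sr, ..., sr^4} of size 5.
Character table:
  irrep \ class              {e} (size 1)  {r^1, r^4} (size 2)  {r^2, r^3} (size 2)  {s, sr, ..., sr^4} (size 5)
  chi_1 (triv)               1             1                    1                    1                          
  chi_2 (sign: r->1, s->-1)  1             1                    1                    -1                         
  chi_3 (2d, j=1)            2             -1/2 + sqrt(5)/2     -sqrt(5)/2 - 1/2     0                          
  chi_4 (2d, j=2)            2             -sqrt(5)/2 - 1/2     -1/2 + sqrt(5)/2     0                          

Spot check: chi_3 (2d, j=1) on {e} = 2.

Reasoning: D_5 has order 2*5 = 10 with 4 conjugacy classes, hence 4 irreducibles. Sum of squared dims 1 + 1 + 4 + 4 = 10 = |G|. Linear characters come from the abelianisation; the 2-dimensional irreps have character r^k -> 2*cos(2*pi*j*k/5), reflections -> 0.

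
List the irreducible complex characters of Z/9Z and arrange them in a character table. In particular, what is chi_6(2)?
Character table of Z/9Z (irreps indexed chi_0,...,chi_8 with chi_k(m) = zeta_9^(k*m), zeta_9 = exp(2*pi*i/9)):
  irrep \ class  {0} (size 1)  {1} (size 1)    {2} (size 1)    {3} (size 1)    {4} (size 1)    {5} (size 1)    {6} (size 1)    {7} (size 1)    {8} (size 1)  
  chi_0          1             1               1               1               1               1               1               1               1             
  chi_1          1             exp(2*I*pi/9)   exp(4*I*pi/9)   exp(2*I*pi/3)   exp(8*I*pi/9)   exp(-8*I*pi/9)  exp(-2*I*pi/3)  exp(-4*I*pi/9)  exp(-2*I*pi/9)
  chi_2          1             exp(4*I*pi/9)   exp(8*I*pi/9)   exp(-2*I*pi/3)  exp(-2*I*pi/9)  exp(2*I*pi/9)   exp(2*I*pi/3)   exp(-8*I*pi/9)  exp(-4*I*pi/9)
  chi_3          1             exp(2*I*pi/3)   exp(-2*I*pi/3)  1               exp(2*I*pi/3)   exp(-2*I*pi/3)  1               exp(2*I*pi/3)   exp(-2*I*pi/3)
  chi_4          1             exp(8*I*pi/9)   exp(-2*I*pi/9)  exp(2*I*pi/3)   exp(-4*I*pi/9)  exp(4*I*pi/9)   exp(-2*I*pi/3)  exp(2*I*pi/9)   exp(-8*I*pi/9)
  chi_5          1             exp(-8*I*pi/9)  exp(2*I*pi/9)   exp(-2*I*pi/3)  exp(4*I*pi/9)   exp(-4*I*pi/9)  exp(2*I*pi/3)   exp(-2*I*pi/9)  exp(8*I*pi/9) 
  chi_6          1             exp(-2*I*pi/3)  exp(2*I*pi/3)   1               exp(-2*I*pi/3)  exp(2*I*pi/3)   1               exp(-2*I*pi/3)  exp(2*I*pi/3) 
  chi_7          1             exp(-4*I*pi/9)  exp(-8*I*pi/9)  exp(2*I*pi/3)   exp(2*I*pi/9)   exp(-2*I*pi/9)  exp(-2*I*pi/3)  exp(8*I*pi/9)   exp(4*I*pi/9) 
  chi_8          1             exp(-2*I*pi/9)  exp(-4*I*pi/9)  exp(-2*I*pi/3)  exp(-8*I*pi/9)  exp(8*I*pi/9)   exp(2*I*pi/3)   exp(4*I*pi/9)   exp(2*I*pi/9) 

Spot check: chi_6(2) = zeta_9^(6*2) = zeta_9^12 = exp(2*I*pi/3).

Proof sketch: Z/9Z is abelian, so all 9 irreducible complex representations are 1-dimensional. They are given by chi_k(m) = zeta_9^(k*m) for k = 0,...,8. Row orthogonality: sum_m chi_k(m) conj(chi_l(m)) = 9 * [k = l].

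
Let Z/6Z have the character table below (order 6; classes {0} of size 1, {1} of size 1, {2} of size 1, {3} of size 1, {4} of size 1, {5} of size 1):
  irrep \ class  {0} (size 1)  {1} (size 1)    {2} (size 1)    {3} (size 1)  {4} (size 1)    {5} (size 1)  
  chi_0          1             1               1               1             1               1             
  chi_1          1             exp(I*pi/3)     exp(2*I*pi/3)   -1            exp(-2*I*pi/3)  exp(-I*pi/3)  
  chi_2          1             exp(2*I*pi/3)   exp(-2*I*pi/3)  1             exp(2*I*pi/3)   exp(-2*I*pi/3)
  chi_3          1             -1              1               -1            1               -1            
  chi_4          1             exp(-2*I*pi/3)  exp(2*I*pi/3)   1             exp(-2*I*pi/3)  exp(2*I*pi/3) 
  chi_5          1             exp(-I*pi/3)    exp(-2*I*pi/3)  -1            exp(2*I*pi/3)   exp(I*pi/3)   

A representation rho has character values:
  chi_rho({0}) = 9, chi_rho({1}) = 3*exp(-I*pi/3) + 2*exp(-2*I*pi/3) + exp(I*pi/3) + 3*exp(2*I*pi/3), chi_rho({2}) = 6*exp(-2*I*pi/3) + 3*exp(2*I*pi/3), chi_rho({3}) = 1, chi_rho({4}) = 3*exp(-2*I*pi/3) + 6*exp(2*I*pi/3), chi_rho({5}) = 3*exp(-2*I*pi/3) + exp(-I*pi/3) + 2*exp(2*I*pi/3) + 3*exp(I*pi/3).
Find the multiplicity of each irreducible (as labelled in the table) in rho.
Multiplicities: chi_0: 0, chi_1: 1, chi_2: 3, chi_3: 0, chi_4: 2, chi_5: 3.

Argument: Use <chi_rho, chi> = (1/|G|) sum_C |C| * chi_rho(C) * conj(chi(C)) with |G| = 6 for each irreducible chi in the table:
  <chi_rho, chi_0> = (1/6)[1*(9)*conj(1) + 1*(3*exp(-I*pi/3) + 2*exp(-2*I*pi/3) + exp(I*pi/3) + 3*exp(2*I*pi/3))*conj(1) + 1*(6*exp(-2*I*pi/3) + 3*exp(2*I*pi/3))*conj(1) + 1*(1)*conj(1) + 1*(3*exp(-2*I*pi/3) + 6*exp(2*I*pi/3))*conj(1) + 1*(3*exp(-2*I*pi/3) + exp(-I*pi/3) + 2*exp(2*I*pi/3) + 3*exp(I*pi/3))*conj(1)]
      = (1/6)[(9) + (3*exp(-I*pi/3) + 2*exp(-2*I*pi/3) + exp(I*pi/3) + 3*exp(2*I*pi/3)) + (6*exp(-2*I*pi/3) + 3*exp(2*I*pi/3)) + (1) + (3*exp(-2*I*pi/3) + 6*exp(2*I*pi/3)) + (3*exp(-2*I*pi/3) + exp(-I*pi/3) + 2*exp(2*I*pi/3) + 3*exp(I*pi/3))] = 0/6 = 0
  <chi_rho, chi_1> = (1/6)[1*(9)*conj(1) + 1*(3*exp(-I*pi/3) + 2*exp(-2*I*pi/3) + exp(I*pi/3) + 3*exp(2*I*pi/3))*conj(exp(I*pi/3)) + 1*(6*exp(-2*I*pi/3) + 3*exp(2*I*pi/3))*conj(exp(2*I*pi/3)) + 1*(1)*conj(-1) + 1*(3*exp(-2*I*pi/3) + 6*exp(2*I*pi/3))*conj(exp(-2*I*pi/3)) + 1*(3*exp(-2*I*pi/3) + exp(-I*pi/3) + 2*exp(2*I*pi/3) + 3*exp(I*pi/3))*conj(exp(-I*pi/3))]
      = (1/6)[(9) + (-1) + (3 + 6*exp(2*I*pi/3)) + (-1) + (3 + 6*exp(-2*I*pi/3)) + (-1)] = 6/6 = 1
  <chi_rho, chi_2> = (1/6)[1*(9)*conj(1) + 1*(3*exp(-I*pi/3) + 2*exp(-2*I*pi/3) + exp(I*pi/3) + 3*exp(2*I*pi/3))*conj(exp(2*I*pi/3)) + 1*(6*exp(-2*I*pi/3) + 3*exp(2*I*pi/3))*conj(exp(-2*I*pi/3)) + 1*(1)*conj(1) + 1*(3*exp(-2*I*pi/3) + 6*exp(2*I*pi/3))*conj(exp(2*I*pi/3)) + 1*(3*exp(-2*I*pi/3) + exp(-I*pi/3) + 2*exp(2*I*pi/3) + 3*exp(I*pi/3))*conj(exp(-2*I*pi/3))]
      = (1/6)[(9) + (exp(-I*pi/3) + 2*exp(2*I*pi/3)) + (6 + 3*exp(-2*I*pi/3)) + (1) + (6 + 3*exp(2*I*pi/3)) + (2*exp(-2*I*pi/3) + exp(I*pi/3))] = 18/6 = 3
  <chi_rho, chi_3> = (1/6)[1*(9)*conj(1) + 1*(3*exp(-I*pi/3) + 2*exp(-2*I*pi/3) + exp(I*pi/3) + 3*exp(2*I*pi/3))*conj(-1) + 1*(6*exp(-2*I*pi/3) + 3*exp(2*I*pi/3))*conj(1) + 1*(1)*conj(-1) + 1*(3*exp(-2*I*pi/3) + 6*exp(2*I*pi/3))*conj(1) + 1*(3*exp(-2*I*pi/3) + exp(-I*pi/3) + 2*exp(2*I*pi/3) + 3*exp(I*pi/3))*conj(-1)]
      = (1/6)[(9) + (-3*exp(2*I*pi/3) - exp(I*pi/3) - 2*exp(-2*I*pi/3) - 3*exp(-I*pi/3)) + (6*exp(-2*I*pi/3) + 3*exp(2*I*pi/3)) + (-1) + (3*exp(-2*I*pi/3) + 6*exp(2*I*pi/3)) + (-3*exp(I*pi/3) - 2*exp(2*I*pi/3) - exp(-I*pi/3) - 3*exp(-2*I*pi/3))] = 0/6 = 0
  <chi_rho, chi_4> = (1/6)[1*(9)*conj(1) + 1*(3*exp(-I*pi/3) + 2*exp(-2*I*pi/3) + exp(I*pi/3) + 3*exp(2*I*pi/3))*conj(exp(-2*I*pi/3)) + 1*(6*exp(-2*I*pi/3) + 3*exp(2*I*pi/3))*conj(exp(2*I*pi/3)) + 1*(1)*conj(1) + 1*(3*exp(-2*I*pi/3) + 6*exp(2*I*pi/3))*conj(exp(-2*I*pi/3)) + 1*(3*exp(-2*I*pi/3) + exp(-I*pi/3) + 2*exp(2*I*pi/3) + 3*exp(I*pi/3))*conj(exp(2*I*pi/3))]
      = (1/6)[(9) + (1) + (3 + 6*exp(2*I*pi/3)) + (1) + (3 + 6*exp(-2*I*pi/3)) + (1)] = 12/6 = 2
  <chi_rho, chi_5> = (1/6)[1*(9)*conj(1) + 1*(3*exp(-I*pi/3) + 2*exp(-2*I*pi/3) + exp(I*pi/3) + 3*exp(2*I*pi/3))*conj(exp(-I*pi/3)) + 1*(6*exp(-2*I*pi/3) + 3*exp(2*I*pi/3))*conj(exp(-2*I*pi/3)) + 1*(1)*conj(-1) + 1*(3*exp(-2*I*pi/3) + 6*exp(2*I*pi/3))*conj(exp(2*I*pi/3)) + 1*(3*exp(-2*I*pi/3) + exp(-I*pi/3) + 2*exp(2*I*pi/3) + 3*exp(I*pi/3))*conj(exp(I*pi/3))]
      = (1/6)[(9) + (2*exp(-I*pi/3) + exp(2*I*pi/3)) + (6 + 3*exp(-2*I*pi/3)) + (-1) + (6 + 3*exp(2*I*pi/3)) + (exp(-2*I*pi/3) + 2*exp(I*pi/3))] = 18/6 = 3
(Exp terms are combined using exp(i*s)*conj(exp(i*t)) = exp(i*(s-t)), and sums of them are collapsed using the identity that for every m > 1 the m distinct m-th roots of unity sum to 0, e.g. 1 + exp(2*I*pi/3) + exp(-2*I*pi/3) = 0.)
Dimension check: dim(rho) = sum (mult * dim) = 0*1 + 1*1 + 3*1 + 0*1 + 2*1 + 3*1 = 9 = chi_rho(e) = 9.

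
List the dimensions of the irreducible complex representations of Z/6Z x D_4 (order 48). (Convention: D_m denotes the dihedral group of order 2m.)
Dimensions: 1, 1, 1, 1, 1, 1, 1, 1, 1, 1, 1, 1, 1, 1, 1, 1, 1, 1, 1, 1, 1, 1, 1, 1, 2, 2, 2, 2, 2, 2

Working: There are 30 irreducibles (= number of conjugacy classes). Their dimensions d_i satisfy sum d_i^2 = |G| = 48: 1 + 1 + 1 + 1 + 1 + 1 + 1 + 1 + 1 + 1 + 1 + 1 + 1 + 1 + 1 + 1 + 1 + 1 + 1 + 1 + 1 + 1 + 1 + 1 + 4 + 4 + 4 + 4 + 4 + 4 = 48. (For the product with Z/6Z: each of the 6 1-dim characters of Z/6Z tensors with each irrep of D_4, giving 6 copies of each D_4-dimension.)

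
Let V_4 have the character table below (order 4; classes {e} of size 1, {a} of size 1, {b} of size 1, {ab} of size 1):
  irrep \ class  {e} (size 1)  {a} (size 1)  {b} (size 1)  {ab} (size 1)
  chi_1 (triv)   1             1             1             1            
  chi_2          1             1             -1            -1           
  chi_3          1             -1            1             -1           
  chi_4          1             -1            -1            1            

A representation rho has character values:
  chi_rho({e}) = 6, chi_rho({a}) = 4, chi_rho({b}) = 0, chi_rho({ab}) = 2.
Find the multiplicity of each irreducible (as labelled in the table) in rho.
Multiplicities: chi_1: 3, chi_2: 2, chi_3: 0, chi_4: 1.

Solution. Use <chi_rho, chi> = (1/|G|) sum_C |C| * chi_rho(C) * conj(chi(C)) with |G| = 4 for each irreducible chi in the table:
  <chi_rho, chi_1> = (1/4)[1*(6)*conj(1) + 1*(4)*conj(1) + 1*(0)*conj(1) + 1*(2)*conj(1)]
      = (1/4)[(6) + (4) + (0) + (2)] = 12/4 = 3
  <chi_rho, chi_2> = (1/4)[1*(6)*conj(1) + 1*(4)*conj(1) + 1*(0)*conj(-1) + 1*(2)*conj(-1)]
      = (1/4)[(6) + (4) + (0) + (-2)] = 8/4 = 2
  <chi_rho, chi_3> = (1/4)[1*(6)*conj(1) + 1*(4)*conj(-1) + 1*(0)*conj(1) + 1*(2)*conj(-1)]
      = (1/4)[(6) + (-4) + (0) + (-2)] = 0/4 = 0
  <chi_rho, chi_4> = (1/4)[1*(6)*conj(1) + 1*(4)*conj(-1) + 1*(0)*conj(-1) + 1*(2)*conj(1)]
      = (1/4)[(6) + (-4) + (0) + (2)] = 4/4 = 1
Dimension check: dim(rho) = sum (mult * dim) = 3*1 + 2*1 + 0*1 + 1*1 = 6 = chi_rho(e) = 6.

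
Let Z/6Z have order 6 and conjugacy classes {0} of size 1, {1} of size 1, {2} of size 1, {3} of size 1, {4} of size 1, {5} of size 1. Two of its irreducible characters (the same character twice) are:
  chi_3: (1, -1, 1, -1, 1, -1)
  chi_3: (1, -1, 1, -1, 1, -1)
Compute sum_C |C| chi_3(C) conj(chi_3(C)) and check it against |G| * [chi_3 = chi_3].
Sum = 6 = |G| = 6; so <chi_3, chi_3> = 1 (norm-1 confirms irreducibility).

Explanation: Compute term by term over conjugacy classes (|C| * chi_3(C) * conj(chi_3(C))):
  1*(1)*conj(1) + 1*(-1)*conj(-1) + 1*(1)*conj(1) + 1*(-1)*conj(-1) + 1*(1)*conj(1) + 1*(-1)*conj(-1)
  = (1) + (1) + (1) + (1) + (1) + (1)
  = 6.
(Exp terms are combined using exp(i*s)*conj(exp(i*t)) = exp(i*(s-t)), and sums of them are collapsed using the identity that for every m > 1 the m distinct m-th roots of unity sum to 0, e.g. 1 + exp(2*I*pi/3) + exp(-2*I*pi/3) = 0.)
Dividing by |G| = 6 gives 6/6 = 1, matching the row-orthogonality relation <chi_3, chi_3> = [chi_3 = chi_3].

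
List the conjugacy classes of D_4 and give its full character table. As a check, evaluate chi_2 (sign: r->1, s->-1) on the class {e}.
Conjugacy classes: {e} of size 1, {r^2} of size 1, {r^1, r^3} of size 2, {s, sr^2, ...} of size 2, {sr, sr^3, ...} of size 2.
Character table:
  irrep \ class              {e} (size 1)  {r^2} (size 1)  {r^1, r^3} (size 2)  {s, sr^2, ...} (size 2)  {sr, sr^3, ...} (size 2)
  chi_1 (triv)               1             1               1                    1                        1                       
  chi_2 (sign: r->1, s->-1)  1             1               1                    -1                       -1                      
  chi_3 (r->-1, s->1)        1             1               -1                   1                        -1                      
  chi_4 (r->-1, s->-1)       1             1               -1                   -1                       1                       
  chi_5 (2d, j=1)            2             -2              0                    0                        0                       

Spot check: chi_2 (sign: r->1, s->-1) on {e} = 1.

Proof sketch: D_4 has order 2*4 = 8 with 5 conjugacy classes, hence 5 irreducibles. Sum of squared dims 1 + 1 + 1 + 1 + 4 = 8 = |G|. Linear characters come from the abelianisation; the 2-dimensional irreps have character r^k -> 2*cos(2*pi*j*k/4), reflections -> 0.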